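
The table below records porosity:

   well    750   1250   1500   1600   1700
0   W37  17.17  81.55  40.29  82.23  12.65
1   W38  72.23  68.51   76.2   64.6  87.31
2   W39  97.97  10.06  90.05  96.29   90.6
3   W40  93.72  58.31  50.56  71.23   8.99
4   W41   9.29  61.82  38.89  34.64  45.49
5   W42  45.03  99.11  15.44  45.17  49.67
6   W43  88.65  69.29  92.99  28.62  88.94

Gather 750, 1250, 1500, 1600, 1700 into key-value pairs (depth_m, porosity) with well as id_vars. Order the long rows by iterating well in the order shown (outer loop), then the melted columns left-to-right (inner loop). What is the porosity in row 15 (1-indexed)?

90.6

35 rows total (7 × 5). Row 15: index ⌊(15-1)/5⌋ = 2 into well → W39; (15-1) mod 5 = 4 into the melted columns → 1700.
So row 15 is (W39, 1700, 90.6); porosity = 90.6.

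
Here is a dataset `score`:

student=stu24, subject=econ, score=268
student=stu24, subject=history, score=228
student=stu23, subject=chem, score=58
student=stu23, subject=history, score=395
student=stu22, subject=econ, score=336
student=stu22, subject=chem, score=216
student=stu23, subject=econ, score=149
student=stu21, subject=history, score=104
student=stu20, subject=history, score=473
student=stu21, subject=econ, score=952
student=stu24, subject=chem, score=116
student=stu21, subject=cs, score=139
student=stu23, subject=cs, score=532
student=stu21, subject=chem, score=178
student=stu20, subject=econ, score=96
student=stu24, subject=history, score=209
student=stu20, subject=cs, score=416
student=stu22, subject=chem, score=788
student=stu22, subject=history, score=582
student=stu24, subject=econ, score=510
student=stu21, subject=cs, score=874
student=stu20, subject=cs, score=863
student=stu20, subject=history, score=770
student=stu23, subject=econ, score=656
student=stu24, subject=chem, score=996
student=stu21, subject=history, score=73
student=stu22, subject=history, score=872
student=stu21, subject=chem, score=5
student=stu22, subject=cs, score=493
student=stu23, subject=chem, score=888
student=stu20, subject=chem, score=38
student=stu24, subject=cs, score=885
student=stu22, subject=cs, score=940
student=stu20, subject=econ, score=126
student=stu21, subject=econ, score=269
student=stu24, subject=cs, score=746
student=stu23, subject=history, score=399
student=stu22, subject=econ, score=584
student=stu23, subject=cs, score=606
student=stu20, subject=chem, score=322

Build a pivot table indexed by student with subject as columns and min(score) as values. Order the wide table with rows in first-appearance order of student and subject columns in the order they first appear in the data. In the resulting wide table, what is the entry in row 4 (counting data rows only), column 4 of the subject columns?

With rows in first-appearance order of student, row 4 is student=stu21. subject columns in first-appearance order: econ, history, chem, cs; column 4 is cs.
Long rows with student=stu21, subject=cs: min(139, 874) = 139.

139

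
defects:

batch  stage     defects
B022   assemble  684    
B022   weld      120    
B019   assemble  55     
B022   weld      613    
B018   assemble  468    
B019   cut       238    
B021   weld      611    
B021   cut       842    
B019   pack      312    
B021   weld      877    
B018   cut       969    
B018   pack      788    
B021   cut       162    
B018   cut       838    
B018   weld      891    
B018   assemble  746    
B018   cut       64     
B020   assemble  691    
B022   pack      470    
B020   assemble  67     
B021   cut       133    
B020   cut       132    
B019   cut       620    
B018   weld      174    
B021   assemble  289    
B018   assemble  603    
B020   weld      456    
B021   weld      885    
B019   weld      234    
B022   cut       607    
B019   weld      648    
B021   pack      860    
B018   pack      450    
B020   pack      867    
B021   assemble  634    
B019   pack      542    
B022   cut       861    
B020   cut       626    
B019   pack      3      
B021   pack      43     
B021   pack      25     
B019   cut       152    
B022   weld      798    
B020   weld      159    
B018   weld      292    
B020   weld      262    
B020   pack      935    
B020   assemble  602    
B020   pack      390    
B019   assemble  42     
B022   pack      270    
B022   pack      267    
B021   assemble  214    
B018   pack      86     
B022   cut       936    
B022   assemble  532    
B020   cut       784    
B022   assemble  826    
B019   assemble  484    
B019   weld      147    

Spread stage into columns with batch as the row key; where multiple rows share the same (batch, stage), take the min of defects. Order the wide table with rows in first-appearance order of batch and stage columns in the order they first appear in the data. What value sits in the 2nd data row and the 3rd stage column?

152

With rows in first-appearance order of batch, row 2 is batch=B019. stage columns in first-appearance order: assemble, weld, cut, pack; column 3 is cut.
Long rows with batch=B019, stage=cut: min(238, 620, 152) = 152.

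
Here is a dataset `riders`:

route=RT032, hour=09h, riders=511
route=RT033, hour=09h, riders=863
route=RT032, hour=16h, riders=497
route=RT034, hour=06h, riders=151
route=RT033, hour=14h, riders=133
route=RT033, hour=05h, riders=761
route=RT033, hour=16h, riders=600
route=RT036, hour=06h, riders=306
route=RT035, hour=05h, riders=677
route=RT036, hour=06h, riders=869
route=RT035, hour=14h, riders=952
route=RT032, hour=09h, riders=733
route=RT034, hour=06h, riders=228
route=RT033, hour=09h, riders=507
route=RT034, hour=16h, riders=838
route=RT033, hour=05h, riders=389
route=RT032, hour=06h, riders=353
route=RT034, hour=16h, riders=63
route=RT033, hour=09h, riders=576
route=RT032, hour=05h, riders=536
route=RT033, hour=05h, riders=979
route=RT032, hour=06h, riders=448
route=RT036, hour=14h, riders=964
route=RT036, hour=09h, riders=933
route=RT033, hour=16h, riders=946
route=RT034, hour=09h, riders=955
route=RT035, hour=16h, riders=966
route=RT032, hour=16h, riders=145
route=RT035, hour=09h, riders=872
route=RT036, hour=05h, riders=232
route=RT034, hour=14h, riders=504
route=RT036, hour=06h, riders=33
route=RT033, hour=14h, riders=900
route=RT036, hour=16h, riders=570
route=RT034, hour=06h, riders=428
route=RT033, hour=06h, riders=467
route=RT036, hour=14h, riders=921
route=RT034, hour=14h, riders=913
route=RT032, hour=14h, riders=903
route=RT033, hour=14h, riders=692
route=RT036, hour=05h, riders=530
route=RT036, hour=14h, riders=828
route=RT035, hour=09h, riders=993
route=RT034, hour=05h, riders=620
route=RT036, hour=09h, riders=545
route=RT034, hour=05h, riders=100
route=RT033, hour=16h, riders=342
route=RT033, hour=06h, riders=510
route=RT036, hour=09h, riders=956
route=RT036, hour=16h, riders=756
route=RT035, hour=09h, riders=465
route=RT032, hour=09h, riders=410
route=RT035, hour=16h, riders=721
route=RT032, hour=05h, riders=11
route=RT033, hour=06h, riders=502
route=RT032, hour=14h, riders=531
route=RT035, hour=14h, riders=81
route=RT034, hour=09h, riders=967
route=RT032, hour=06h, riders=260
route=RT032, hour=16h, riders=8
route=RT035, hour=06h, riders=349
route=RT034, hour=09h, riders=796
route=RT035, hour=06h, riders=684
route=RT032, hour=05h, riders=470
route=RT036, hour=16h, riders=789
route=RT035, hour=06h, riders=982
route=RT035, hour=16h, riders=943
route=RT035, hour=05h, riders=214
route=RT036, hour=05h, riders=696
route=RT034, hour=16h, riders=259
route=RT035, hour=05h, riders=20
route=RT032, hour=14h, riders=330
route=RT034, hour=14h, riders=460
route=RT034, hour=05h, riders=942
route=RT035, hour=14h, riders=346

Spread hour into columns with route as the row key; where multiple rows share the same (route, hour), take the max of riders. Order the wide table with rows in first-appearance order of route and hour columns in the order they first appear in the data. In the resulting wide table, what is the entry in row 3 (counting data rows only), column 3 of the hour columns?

428

With rows in first-appearance order of route, row 3 is route=RT034. hour columns in first-appearance order: 09h, 16h, 06h, 14h, 05h; column 3 is 06h.
Long rows with route=RT034, hour=06h: max(151, 228, 428) = 428.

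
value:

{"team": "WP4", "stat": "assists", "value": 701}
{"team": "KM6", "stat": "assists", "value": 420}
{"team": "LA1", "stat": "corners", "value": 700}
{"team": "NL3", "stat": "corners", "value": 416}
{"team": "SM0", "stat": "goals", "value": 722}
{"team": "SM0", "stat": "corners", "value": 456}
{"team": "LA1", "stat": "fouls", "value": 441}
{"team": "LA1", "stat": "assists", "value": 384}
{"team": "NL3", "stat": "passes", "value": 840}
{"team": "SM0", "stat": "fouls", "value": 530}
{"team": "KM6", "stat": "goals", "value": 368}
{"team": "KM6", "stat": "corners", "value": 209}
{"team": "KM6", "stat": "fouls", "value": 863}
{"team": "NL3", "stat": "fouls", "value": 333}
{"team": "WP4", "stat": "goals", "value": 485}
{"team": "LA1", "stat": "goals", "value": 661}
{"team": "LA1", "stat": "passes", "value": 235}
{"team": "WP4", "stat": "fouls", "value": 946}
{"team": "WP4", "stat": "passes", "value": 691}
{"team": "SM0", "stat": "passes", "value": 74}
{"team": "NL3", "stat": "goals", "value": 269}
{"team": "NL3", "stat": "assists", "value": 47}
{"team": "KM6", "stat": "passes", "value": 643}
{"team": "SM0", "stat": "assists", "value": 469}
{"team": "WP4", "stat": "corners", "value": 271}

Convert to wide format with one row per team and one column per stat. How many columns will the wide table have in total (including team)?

1 column for team plus 5 distinct stat values → 6 columns.

6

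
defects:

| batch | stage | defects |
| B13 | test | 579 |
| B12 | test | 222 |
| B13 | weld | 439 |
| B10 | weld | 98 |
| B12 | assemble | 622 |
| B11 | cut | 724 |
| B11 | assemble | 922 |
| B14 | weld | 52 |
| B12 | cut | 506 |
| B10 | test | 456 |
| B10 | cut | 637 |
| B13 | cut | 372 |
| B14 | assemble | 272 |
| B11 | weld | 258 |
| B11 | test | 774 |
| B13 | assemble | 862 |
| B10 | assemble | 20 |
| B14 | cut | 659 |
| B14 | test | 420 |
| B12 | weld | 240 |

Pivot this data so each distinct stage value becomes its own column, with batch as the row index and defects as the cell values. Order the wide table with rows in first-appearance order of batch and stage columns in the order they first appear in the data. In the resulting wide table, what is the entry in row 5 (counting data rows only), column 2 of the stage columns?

With rows in first-appearance order of batch, row 5 is batch=B14. stage columns in first-appearance order: test, weld, assemble, cut; column 2 is weld.
Long rows with batch=B14, stage=weld: defects = 52.

52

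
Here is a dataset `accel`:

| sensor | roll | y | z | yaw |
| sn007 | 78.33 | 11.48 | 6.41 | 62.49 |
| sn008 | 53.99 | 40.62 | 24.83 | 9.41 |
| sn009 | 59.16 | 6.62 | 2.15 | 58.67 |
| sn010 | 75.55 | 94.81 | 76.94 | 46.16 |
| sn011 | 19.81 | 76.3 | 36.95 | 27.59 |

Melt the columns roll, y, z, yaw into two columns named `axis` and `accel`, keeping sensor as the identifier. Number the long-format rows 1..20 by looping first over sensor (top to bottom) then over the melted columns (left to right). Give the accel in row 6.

20 rows total (5 × 4). Row 6: index ⌊(6-1)/4⌋ = 1 into sensor → sn008; (6-1) mod 4 = 1 into the melted columns → y.
So row 6 is (sn008, y, 40.62); accel = 40.62.

40.62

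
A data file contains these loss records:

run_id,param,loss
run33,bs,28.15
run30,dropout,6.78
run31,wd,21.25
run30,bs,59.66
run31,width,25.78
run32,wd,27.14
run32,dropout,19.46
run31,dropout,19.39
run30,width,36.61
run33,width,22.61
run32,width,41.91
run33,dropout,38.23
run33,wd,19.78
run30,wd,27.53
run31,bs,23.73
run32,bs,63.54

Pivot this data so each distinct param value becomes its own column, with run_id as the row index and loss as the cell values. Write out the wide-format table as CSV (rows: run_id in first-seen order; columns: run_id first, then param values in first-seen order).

Columns: run_id plus the 4 distinct param values (bs, dropout, wd, width).
For example, row run33 column bs takes loss=28.15 from the long row (run33, bs).

run_id,bs,dropout,wd,width
run33,28.15,38.23,19.78,22.61
run30,59.66,6.78,27.53,36.61
run31,23.73,19.39,21.25,25.78
run32,63.54,19.46,27.14,41.91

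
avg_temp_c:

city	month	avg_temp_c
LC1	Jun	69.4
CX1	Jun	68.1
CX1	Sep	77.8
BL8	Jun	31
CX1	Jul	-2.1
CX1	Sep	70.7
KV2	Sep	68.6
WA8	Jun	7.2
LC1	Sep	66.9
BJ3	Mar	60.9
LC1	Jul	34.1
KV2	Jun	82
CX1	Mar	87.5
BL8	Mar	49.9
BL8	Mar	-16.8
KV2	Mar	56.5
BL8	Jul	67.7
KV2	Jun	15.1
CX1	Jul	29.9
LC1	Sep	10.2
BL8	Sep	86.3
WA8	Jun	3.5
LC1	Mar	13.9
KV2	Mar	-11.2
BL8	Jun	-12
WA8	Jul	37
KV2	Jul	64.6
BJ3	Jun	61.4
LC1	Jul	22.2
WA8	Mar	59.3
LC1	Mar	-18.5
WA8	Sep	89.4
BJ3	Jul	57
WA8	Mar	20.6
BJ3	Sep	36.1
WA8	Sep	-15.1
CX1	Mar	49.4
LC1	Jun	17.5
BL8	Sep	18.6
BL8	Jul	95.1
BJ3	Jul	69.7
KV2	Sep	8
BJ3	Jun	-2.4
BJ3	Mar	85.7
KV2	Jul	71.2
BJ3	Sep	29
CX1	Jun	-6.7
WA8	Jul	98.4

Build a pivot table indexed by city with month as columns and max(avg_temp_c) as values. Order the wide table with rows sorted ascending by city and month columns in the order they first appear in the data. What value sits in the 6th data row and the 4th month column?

59.3

With rows sorted ascending by city, row 6 is city=WA8. month columns in first-appearance order: Jun, Sep, Jul, Mar; column 4 is Mar.
Long rows with city=WA8, month=Mar: max(59.3, 20.6) = 59.3.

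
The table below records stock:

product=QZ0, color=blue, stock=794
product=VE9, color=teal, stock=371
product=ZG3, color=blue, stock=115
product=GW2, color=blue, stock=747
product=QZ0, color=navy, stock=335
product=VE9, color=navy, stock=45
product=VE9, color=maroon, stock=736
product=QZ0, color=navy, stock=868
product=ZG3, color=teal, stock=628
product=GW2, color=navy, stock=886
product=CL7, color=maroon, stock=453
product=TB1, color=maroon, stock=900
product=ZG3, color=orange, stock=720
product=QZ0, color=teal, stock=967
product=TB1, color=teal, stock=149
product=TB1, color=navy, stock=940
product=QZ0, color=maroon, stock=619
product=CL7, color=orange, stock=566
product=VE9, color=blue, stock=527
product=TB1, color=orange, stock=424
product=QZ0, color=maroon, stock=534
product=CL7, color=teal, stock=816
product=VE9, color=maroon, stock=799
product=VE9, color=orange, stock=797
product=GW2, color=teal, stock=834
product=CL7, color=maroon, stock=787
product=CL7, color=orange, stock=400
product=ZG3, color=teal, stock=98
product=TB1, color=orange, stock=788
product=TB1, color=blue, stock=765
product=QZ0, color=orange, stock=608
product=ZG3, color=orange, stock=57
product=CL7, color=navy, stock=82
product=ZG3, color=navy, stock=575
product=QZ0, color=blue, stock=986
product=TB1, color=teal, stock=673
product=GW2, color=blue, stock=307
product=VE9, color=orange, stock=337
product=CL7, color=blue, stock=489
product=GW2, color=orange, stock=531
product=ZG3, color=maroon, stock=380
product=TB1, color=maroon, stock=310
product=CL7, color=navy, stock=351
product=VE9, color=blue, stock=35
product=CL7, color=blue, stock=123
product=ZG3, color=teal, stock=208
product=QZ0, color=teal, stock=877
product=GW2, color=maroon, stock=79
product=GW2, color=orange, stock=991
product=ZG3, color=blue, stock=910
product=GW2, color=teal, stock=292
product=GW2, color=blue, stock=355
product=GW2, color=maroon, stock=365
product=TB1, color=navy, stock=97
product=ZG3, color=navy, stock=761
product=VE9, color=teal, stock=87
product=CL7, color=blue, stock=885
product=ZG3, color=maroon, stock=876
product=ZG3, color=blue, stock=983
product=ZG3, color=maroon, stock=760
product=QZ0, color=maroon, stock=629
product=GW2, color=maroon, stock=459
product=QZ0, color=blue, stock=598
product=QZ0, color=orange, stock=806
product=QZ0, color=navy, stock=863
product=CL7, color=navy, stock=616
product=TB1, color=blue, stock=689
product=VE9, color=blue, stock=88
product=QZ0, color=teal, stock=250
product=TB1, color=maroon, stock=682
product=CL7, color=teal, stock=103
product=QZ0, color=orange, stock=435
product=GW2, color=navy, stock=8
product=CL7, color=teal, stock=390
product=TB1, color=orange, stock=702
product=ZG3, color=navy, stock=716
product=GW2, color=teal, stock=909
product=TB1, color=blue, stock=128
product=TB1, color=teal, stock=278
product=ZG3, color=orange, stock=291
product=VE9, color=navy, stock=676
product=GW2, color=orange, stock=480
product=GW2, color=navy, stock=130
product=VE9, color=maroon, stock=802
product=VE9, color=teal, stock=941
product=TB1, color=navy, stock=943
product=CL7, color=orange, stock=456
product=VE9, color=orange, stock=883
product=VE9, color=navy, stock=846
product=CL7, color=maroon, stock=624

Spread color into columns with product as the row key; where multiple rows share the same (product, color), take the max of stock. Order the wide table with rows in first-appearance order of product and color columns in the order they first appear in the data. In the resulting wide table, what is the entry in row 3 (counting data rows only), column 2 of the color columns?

With rows in first-appearance order of product, row 3 is product=ZG3. color columns in first-appearance order: blue, teal, navy, maroon, orange; column 2 is teal.
Long rows with product=ZG3, color=teal: max(628, 98, 208) = 628.

628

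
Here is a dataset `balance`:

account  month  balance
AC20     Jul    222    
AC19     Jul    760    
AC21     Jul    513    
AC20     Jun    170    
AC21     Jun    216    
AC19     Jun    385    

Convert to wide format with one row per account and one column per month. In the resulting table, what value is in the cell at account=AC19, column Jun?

Wide layout: rows indexed by account, columns are the 2 distinct month values (Jul, Jun).
Cell (account=AC19, month=Jun) draws from the long row where account=AC19 and month=Jun, which has balance=385.

385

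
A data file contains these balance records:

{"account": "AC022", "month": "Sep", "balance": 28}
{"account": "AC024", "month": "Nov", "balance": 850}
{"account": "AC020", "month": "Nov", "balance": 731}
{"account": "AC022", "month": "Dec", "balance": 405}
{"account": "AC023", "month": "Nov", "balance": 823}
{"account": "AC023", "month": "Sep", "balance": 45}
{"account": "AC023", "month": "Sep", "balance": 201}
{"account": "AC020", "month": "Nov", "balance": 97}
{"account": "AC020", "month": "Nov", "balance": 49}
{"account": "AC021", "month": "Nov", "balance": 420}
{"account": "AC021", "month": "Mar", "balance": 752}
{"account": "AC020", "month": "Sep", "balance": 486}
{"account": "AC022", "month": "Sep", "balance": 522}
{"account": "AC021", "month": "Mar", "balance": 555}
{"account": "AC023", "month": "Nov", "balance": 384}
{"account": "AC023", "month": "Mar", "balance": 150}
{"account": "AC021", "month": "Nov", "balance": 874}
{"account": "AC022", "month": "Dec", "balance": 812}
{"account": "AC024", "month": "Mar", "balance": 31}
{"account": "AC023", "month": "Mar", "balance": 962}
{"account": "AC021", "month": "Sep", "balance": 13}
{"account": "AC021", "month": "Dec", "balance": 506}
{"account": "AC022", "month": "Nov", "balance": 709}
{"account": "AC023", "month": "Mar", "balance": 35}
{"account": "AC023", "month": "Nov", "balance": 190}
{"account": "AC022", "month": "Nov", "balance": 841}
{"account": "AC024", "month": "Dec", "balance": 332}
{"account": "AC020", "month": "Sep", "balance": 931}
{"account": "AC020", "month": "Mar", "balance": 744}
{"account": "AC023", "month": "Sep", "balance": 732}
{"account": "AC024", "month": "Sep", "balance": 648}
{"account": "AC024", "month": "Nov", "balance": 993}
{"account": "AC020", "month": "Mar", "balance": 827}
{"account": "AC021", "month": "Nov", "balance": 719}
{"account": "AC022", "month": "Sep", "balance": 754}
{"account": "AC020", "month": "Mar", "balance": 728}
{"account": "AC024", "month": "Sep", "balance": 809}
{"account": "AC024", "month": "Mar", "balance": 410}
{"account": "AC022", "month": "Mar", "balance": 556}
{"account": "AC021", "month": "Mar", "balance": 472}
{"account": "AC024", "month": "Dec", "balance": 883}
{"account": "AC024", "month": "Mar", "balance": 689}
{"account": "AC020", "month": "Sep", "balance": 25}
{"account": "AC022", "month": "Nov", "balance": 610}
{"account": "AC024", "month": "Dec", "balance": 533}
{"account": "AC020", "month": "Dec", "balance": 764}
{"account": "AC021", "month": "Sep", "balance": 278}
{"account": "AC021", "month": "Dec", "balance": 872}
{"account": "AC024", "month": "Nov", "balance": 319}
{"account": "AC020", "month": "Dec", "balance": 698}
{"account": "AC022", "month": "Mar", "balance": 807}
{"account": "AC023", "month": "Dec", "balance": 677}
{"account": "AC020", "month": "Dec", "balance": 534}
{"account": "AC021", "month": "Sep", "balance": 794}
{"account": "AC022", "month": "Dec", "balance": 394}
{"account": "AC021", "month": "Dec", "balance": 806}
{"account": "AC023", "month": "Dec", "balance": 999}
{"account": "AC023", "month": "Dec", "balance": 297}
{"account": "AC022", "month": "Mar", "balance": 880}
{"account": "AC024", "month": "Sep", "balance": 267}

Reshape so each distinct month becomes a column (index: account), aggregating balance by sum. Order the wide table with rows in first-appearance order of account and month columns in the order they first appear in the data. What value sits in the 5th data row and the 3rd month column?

2184

With rows in first-appearance order of account, row 5 is account=AC021. month columns in first-appearance order: Sep, Nov, Dec, Mar; column 3 is Dec.
Long rows with account=AC021, month=Dec: 506 + 872 + 806 = 2184.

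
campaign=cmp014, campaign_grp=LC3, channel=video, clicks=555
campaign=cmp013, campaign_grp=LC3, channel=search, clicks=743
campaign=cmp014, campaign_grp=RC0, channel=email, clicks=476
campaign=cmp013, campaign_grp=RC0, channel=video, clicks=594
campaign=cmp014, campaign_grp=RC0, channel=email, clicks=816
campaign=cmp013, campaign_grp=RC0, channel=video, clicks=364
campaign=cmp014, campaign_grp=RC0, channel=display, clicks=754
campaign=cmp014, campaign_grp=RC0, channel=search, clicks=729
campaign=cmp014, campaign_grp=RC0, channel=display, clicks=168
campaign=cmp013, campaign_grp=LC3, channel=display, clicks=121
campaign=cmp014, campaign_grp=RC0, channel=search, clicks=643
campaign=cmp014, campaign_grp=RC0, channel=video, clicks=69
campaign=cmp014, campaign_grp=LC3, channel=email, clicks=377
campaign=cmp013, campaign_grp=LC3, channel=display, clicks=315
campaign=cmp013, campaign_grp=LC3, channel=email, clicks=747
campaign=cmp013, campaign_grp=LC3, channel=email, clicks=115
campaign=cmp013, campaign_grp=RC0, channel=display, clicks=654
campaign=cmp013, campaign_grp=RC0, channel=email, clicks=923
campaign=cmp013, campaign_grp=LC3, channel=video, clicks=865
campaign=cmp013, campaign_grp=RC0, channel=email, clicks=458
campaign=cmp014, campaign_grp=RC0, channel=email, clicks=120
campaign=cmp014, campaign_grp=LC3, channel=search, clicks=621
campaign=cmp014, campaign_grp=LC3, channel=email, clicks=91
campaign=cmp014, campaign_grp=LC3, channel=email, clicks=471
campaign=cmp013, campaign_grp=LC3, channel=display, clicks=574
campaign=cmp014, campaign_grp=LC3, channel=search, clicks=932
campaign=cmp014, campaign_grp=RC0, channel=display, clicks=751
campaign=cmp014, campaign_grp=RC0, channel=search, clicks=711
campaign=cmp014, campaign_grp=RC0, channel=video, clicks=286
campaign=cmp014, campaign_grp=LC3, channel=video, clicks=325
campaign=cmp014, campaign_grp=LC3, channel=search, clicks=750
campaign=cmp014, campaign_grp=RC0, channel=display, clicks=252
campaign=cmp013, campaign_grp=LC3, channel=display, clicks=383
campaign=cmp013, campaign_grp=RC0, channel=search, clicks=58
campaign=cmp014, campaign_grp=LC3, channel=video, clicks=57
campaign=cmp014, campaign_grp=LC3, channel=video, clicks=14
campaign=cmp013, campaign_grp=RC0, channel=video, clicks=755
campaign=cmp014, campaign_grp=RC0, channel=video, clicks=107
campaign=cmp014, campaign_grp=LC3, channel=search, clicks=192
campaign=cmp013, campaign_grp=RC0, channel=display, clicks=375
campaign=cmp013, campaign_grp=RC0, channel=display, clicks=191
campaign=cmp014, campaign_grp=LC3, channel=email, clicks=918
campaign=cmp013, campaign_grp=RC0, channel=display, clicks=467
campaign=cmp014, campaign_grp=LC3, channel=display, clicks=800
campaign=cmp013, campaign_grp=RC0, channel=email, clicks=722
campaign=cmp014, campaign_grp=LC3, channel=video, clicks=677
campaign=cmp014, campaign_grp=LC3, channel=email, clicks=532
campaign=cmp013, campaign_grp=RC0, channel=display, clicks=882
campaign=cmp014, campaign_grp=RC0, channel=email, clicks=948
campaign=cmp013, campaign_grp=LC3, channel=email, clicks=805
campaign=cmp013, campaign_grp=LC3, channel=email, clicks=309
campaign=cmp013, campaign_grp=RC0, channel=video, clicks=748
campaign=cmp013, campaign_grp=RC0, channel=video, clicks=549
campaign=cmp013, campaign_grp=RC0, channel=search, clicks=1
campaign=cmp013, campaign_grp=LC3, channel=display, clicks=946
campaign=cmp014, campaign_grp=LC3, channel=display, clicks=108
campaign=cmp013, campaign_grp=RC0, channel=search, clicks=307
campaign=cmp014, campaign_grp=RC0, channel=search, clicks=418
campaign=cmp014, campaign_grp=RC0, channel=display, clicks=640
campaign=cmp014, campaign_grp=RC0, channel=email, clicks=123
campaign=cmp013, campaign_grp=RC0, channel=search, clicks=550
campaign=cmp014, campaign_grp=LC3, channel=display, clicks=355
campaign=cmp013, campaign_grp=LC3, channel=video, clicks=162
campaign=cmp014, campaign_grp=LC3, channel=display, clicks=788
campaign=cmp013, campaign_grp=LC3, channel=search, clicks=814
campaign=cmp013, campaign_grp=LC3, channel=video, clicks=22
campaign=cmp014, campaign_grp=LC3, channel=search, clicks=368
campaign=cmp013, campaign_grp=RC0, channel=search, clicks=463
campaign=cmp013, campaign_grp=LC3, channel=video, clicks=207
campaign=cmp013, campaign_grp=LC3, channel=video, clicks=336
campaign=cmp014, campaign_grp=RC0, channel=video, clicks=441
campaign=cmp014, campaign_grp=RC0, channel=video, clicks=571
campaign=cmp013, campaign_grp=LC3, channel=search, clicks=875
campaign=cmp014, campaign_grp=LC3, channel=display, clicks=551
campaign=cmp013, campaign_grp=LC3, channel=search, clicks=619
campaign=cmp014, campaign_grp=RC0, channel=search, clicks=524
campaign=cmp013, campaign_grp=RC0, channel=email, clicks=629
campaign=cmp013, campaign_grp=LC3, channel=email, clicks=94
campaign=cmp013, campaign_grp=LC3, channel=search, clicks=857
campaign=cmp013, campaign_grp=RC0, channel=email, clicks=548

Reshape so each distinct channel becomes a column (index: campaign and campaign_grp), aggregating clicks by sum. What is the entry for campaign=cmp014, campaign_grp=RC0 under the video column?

Rows with campaign=cmp014, campaign_grp=RC0 and channel=video: clicks values are 69, 286, 107, 441, 571.
69 + 286 + 107 + 441 + 571 = 1474.

1474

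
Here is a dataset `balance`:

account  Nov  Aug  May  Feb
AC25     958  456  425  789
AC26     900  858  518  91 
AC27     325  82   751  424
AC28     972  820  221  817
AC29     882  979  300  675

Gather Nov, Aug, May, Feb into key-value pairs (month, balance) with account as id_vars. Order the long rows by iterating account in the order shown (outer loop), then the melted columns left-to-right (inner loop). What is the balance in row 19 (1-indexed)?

300

20 rows total (5 × 4). Row 19: index ⌊(19-1)/4⌋ = 4 into account → AC29; (19-1) mod 4 = 2 into the melted columns → May.
So row 19 is (AC29, May, 300); balance = 300.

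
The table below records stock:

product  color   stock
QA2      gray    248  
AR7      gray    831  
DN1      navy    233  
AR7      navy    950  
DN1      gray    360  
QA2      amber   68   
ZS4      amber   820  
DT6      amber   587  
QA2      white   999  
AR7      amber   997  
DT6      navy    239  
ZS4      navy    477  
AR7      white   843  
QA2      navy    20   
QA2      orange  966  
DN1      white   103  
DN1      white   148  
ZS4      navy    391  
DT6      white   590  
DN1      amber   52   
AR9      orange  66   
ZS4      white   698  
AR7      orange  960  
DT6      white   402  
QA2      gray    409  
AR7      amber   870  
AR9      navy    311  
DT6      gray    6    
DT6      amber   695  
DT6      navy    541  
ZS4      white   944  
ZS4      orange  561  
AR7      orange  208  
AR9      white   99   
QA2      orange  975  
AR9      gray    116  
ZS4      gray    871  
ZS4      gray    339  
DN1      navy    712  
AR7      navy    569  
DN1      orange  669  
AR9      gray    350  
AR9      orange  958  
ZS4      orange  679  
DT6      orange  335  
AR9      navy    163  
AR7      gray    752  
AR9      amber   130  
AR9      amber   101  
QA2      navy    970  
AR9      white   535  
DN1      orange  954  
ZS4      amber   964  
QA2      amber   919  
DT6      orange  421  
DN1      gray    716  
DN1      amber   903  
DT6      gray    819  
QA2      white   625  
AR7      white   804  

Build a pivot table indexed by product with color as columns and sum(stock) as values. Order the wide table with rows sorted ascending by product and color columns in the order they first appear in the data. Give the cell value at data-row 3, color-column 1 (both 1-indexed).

1076

With rows sorted ascending by product, row 3 is product=DN1. color columns in first-appearance order: gray, navy, amber, white, orange; column 1 is gray.
Long rows with product=DN1, color=gray: 360 + 716 = 1076.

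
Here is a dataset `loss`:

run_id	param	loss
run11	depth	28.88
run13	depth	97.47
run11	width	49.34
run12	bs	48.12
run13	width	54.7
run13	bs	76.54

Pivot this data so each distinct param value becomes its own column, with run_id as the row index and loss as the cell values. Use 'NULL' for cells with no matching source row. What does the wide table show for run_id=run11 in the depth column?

The long row with run_id=run11, param=depth has loss=28.88.

28.88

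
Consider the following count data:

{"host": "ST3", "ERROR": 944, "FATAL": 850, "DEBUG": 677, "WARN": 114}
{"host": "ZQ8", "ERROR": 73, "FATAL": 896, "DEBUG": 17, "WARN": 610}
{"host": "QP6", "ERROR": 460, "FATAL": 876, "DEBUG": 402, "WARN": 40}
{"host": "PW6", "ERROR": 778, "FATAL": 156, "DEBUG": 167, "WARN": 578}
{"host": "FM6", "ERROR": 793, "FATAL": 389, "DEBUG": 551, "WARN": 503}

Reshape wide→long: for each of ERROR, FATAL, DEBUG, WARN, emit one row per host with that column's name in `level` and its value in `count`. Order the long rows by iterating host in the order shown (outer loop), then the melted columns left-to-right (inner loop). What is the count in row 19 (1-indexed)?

551

20 rows total (5 × 4). Row 19: index ⌊(19-1)/4⌋ = 4 into host → FM6; (19-1) mod 4 = 2 into the melted columns → DEBUG.
So row 19 is (FM6, DEBUG, 551); count = 551.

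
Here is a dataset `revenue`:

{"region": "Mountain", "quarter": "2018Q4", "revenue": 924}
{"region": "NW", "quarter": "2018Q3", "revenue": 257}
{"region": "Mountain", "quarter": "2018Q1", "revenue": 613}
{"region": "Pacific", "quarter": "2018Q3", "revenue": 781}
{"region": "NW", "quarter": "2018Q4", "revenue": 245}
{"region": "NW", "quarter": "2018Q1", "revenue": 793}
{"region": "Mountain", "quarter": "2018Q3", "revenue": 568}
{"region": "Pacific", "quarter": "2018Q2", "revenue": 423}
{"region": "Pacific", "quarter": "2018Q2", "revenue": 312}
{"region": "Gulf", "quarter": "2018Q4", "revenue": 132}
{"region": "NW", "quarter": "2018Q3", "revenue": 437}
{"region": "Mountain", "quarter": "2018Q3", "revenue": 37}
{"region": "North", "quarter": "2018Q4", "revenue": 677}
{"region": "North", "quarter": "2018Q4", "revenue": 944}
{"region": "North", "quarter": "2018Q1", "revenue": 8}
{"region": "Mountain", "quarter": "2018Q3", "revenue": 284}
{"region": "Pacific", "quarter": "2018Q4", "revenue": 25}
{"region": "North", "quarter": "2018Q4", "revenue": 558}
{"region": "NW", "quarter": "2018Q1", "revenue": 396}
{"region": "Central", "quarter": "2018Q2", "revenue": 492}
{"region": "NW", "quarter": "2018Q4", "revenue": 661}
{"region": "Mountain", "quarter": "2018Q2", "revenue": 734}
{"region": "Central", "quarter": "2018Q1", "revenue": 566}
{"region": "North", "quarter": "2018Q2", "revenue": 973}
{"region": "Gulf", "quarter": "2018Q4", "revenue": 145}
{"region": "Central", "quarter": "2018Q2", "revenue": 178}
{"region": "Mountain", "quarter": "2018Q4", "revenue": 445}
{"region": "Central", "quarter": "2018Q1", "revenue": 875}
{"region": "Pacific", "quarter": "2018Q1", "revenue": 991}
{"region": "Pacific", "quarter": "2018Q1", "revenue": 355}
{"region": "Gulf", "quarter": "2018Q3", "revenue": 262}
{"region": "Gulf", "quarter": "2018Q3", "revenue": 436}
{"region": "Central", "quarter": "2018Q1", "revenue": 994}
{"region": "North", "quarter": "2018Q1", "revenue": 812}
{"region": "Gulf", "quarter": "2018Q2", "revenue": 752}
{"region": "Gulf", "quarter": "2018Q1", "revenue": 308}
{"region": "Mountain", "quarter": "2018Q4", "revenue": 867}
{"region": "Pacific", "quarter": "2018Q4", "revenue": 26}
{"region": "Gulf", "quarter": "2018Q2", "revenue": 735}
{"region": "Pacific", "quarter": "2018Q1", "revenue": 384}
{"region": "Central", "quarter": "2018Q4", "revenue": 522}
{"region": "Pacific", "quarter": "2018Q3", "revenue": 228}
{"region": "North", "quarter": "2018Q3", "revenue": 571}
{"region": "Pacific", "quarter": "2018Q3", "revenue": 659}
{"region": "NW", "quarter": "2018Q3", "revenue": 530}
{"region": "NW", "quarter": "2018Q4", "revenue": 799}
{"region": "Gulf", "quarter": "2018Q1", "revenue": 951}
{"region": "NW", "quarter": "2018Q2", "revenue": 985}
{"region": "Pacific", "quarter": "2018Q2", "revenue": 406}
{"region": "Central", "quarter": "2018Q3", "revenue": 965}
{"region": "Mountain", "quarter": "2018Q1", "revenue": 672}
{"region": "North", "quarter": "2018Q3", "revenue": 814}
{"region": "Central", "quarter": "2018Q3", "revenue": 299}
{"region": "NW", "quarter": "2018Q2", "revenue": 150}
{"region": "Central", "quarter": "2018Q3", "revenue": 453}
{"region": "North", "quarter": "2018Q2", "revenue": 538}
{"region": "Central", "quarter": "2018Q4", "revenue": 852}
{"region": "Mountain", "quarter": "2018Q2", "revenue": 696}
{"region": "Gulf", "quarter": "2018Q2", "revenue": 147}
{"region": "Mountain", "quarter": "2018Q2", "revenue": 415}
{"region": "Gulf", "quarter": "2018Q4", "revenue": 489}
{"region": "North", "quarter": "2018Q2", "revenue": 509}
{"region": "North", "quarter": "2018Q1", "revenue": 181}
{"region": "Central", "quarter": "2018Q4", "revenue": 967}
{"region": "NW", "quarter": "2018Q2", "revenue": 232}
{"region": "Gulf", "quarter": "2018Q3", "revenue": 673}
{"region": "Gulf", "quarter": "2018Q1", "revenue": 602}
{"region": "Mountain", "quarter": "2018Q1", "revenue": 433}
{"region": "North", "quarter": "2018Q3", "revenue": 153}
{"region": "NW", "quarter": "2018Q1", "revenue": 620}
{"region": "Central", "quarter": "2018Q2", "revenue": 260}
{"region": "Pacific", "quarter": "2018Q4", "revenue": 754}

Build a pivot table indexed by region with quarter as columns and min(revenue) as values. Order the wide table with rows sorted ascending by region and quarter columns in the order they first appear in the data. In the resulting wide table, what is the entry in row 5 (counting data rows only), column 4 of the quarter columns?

With rows sorted ascending by region, row 5 is region=North. quarter columns in first-appearance order: 2018Q4, 2018Q3, 2018Q1, 2018Q2; column 4 is 2018Q2.
Long rows with region=North, quarter=2018Q2: min(973, 538, 509) = 509.

509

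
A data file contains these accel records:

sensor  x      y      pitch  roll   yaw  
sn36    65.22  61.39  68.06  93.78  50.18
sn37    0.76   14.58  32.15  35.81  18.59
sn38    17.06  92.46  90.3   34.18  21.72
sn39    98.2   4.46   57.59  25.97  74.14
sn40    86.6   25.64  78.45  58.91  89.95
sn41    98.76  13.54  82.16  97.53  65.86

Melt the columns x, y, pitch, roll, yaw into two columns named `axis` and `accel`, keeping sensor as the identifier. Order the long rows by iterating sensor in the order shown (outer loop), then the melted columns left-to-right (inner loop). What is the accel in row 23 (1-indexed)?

30 rows total (6 × 5). Row 23: index ⌊(23-1)/5⌋ = 4 into sensor → sn40; (23-1) mod 5 = 2 into the melted columns → pitch.
So row 23 is (sn40, pitch, 78.45); accel = 78.45.

78.45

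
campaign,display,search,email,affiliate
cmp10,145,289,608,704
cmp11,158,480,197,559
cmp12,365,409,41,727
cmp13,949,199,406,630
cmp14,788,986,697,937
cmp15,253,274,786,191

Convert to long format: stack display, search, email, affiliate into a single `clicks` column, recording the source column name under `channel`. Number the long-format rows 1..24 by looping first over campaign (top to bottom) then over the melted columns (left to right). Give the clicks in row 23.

24 rows total (6 × 4). Row 23: index ⌊(23-1)/4⌋ = 5 into campaign → cmp15; (23-1) mod 4 = 2 into the melted columns → email.
So row 23 is (cmp15, email, 786); clicks = 786.

786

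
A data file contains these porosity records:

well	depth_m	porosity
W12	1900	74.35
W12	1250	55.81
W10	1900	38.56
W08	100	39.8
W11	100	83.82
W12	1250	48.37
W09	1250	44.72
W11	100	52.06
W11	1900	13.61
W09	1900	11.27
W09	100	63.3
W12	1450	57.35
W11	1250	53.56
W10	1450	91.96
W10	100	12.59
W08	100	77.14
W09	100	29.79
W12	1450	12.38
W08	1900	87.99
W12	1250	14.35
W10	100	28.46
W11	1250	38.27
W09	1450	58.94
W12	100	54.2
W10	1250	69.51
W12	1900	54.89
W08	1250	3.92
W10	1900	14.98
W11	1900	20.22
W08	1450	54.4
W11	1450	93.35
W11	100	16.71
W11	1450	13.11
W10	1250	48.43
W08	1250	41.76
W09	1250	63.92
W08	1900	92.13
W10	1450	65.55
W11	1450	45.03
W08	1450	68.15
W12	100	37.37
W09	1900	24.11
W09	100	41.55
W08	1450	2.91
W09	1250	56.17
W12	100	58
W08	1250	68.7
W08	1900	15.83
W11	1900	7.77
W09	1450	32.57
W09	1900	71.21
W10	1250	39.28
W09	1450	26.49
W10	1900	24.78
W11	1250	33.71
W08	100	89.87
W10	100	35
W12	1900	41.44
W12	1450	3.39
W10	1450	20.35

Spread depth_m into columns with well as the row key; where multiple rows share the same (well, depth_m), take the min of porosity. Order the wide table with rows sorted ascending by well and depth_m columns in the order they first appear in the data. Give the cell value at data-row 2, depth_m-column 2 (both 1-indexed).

44.72

With rows sorted ascending by well, row 2 is well=W09. depth_m columns in first-appearance order: 1900, 1250, 100, 1450; column 2 is 1250.
Long rows with well=W09, depth_m=1250: min(44.72, 63.92, 56.17) = 44.72.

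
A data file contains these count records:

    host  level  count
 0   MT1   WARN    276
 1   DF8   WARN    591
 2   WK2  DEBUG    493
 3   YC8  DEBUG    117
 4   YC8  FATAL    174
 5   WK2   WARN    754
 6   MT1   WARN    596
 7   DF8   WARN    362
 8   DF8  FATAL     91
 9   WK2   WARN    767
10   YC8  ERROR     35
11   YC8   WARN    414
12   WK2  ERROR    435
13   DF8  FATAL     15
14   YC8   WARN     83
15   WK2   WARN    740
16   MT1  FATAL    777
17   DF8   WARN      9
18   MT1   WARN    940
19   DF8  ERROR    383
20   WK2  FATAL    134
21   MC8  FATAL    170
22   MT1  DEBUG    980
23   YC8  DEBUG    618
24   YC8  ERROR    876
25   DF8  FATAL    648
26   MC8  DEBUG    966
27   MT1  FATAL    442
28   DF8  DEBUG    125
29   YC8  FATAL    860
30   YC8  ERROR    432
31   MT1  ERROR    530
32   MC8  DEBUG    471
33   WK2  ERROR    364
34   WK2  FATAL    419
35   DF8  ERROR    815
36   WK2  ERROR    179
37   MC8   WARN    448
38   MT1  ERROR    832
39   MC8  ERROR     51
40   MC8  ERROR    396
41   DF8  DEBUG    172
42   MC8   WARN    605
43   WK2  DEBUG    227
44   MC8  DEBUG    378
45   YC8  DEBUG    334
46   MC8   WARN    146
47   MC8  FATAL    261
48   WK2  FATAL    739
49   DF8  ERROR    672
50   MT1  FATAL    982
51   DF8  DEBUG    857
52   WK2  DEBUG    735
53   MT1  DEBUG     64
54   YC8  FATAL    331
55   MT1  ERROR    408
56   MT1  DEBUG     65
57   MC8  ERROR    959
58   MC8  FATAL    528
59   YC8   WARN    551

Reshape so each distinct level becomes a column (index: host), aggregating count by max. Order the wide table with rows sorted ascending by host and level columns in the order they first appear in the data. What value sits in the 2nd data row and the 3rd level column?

528

With rows sorted ascending by host, row 2 is host=MC8. level columns in first-appearance order: WARN, DEBUG, FATAL, ERROR; column 3 is FATAL.
Long rows with host=MC8, level=FATAL: max(170, 261, 528) = 528.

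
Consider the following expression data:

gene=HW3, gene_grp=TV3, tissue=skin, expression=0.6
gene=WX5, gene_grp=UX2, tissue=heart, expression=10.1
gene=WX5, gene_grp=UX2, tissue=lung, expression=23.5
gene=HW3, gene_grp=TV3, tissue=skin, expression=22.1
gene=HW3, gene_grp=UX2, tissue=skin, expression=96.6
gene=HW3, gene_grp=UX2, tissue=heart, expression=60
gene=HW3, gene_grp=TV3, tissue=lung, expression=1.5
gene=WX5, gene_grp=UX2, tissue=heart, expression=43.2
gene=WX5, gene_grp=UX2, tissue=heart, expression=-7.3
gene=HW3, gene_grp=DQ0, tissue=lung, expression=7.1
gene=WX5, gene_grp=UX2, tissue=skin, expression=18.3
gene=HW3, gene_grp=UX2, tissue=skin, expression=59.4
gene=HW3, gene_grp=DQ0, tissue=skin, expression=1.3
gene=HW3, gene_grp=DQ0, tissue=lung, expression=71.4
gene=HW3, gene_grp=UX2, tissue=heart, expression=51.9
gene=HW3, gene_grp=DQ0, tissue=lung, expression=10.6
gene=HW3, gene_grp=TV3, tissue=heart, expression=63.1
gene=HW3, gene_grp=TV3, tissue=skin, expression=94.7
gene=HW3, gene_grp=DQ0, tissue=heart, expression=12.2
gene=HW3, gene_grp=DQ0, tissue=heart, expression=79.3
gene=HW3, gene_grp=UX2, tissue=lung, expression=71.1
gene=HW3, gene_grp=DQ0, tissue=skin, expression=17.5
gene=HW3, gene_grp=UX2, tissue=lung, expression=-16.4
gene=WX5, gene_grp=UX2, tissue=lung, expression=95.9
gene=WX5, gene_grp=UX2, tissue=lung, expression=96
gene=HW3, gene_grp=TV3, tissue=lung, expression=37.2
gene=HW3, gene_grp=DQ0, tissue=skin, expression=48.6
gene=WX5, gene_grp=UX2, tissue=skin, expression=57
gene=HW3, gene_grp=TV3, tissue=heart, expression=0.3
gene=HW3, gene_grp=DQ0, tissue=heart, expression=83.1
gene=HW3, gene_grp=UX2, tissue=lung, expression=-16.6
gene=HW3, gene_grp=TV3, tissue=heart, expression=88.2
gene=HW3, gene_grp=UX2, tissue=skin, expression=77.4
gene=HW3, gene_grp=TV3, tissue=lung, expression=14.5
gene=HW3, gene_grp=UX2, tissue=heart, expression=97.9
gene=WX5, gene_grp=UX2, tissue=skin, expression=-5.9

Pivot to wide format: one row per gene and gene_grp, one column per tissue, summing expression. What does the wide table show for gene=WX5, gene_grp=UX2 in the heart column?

Rows with gene=WX5, gene_grp=UX2 and tissue=heart: expression values are 10.1, 43.2, -7.3.
10.1 + 43.2 + -7.3 = 46.

46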